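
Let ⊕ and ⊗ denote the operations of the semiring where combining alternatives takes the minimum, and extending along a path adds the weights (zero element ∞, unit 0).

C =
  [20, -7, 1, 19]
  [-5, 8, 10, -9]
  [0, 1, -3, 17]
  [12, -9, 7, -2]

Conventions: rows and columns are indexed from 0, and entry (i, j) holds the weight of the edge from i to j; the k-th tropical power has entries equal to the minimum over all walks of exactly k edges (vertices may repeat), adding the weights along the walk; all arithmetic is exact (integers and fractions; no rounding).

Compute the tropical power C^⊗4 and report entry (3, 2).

C^⊗2:
  [-12, 1, -2, -16]
  [3, -18, -4, -11]
  [-4, -7, -6, -8]
  [-14, -11, 1, -18]
C^⊗3:
  [-4, -25, -11, -18]
  [-23, -20, -8, -27]
  [-12, -17, -9, -16]
  [-16, -27, -13, -20]
C^⊗4:
  [-30, -27, -15, -34]
  [-25, -36, -22, -29]
  [-22, -25, -12, -26]
  [-32, -29, -17, -36]
Key observation: the optimum is the walk 3->1->3->1->2, with weight (-9) + (-9) + (-9) + 10 = -17.
Optimal value attained by: walk 3->1->3->1->2.
Answer: (C^⊗4)[3][2] = -17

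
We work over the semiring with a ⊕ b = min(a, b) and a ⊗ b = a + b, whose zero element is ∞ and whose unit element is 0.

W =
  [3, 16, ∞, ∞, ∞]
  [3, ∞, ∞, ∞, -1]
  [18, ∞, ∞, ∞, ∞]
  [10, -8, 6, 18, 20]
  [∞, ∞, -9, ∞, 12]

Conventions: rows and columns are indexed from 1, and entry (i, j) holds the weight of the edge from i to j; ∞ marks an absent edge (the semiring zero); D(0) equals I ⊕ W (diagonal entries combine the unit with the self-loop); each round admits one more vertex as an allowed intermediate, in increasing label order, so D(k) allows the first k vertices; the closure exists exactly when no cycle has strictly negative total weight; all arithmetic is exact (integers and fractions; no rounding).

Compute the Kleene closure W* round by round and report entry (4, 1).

D(0):
  [0, 16, ∞, ∞, ∞]
  [3, 0, ∞, ∞, -1]
  [18, ∞, 0, ∞, ∞]
  [10, -8, 6, 0, 20]
  [∞, ∞, -9, ∞, 0]
D(1):
  [0, 16, ∞, ∞, ∞]
  [3, 0, ∞, ∞, -1]
  [18, 34, 0, ∞, ∞]
  [10, -8, 6, 0, 20]
  [∞, ∞, -9, ∞, 0]
D(2):
  [0, 16, ∞, ∞, 15]
  [3, 0, ∞, ∞, -1]
  [18, 34, 0, ∞, 33]
  [-5, -8, 6, 0, -9]
  [∞, ∞, -9, ∞, 0]
D(3):
  [0, 16, ∞, ∞, 15]
  [3, 0, ∞, ∞, -1]
  [18, 34, 0, ∞, 33]
  [-5, -8, 6, 0, -9]
  [9, 25, -9, ∞, 0]
D(4):
  [0, 16, ∞, ∞, 15]
  [3, 0, ∞, ∞, -1]
  [18, 34, 0, ∞, 33]
  [-5, -8, 6, 0, -9]
  [9, 25, -9, ∞, 0]
D(5):
  [0, 16, 6, ∞, 15]
  [3, 0, -10, ∞, -1]
  [18, 34, 0, ∞, 33]
  [-5, -8, -18, 0, -9]
  [9, 25, -9, ∞, 0]
Answer: W*[4][1] = -5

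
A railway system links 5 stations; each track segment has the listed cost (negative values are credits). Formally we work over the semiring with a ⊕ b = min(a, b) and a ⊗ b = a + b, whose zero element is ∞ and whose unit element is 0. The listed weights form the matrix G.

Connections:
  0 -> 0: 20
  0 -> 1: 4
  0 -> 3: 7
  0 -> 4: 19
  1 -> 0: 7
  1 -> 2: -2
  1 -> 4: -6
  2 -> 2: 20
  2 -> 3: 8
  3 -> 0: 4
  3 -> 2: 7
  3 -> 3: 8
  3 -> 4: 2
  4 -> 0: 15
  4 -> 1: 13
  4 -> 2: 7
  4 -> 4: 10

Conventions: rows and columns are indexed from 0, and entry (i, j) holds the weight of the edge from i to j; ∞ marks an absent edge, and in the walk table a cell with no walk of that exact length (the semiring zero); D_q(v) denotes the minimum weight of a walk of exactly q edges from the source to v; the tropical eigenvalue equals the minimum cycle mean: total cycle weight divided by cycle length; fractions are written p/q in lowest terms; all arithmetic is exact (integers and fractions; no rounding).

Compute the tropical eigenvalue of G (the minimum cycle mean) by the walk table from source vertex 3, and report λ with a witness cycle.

q=0: [∞, ∞, ∞, 0, ∞]
q=1: [4, ∞, 7, 8, 2]
q=2: [12, 8, 9, 11, 10]
q=3: [15, 16, 6, 17, 2]
q=4: [17, 15, 9, 14, 10]
q=5: [18, 21, 13, 17, 9]
Optimal cycle mean attained by: cycle 0->1->4->2->3->0, total 4 + (-6) + 7 + 8 + 4, length 5.
Answer: λ = 17/5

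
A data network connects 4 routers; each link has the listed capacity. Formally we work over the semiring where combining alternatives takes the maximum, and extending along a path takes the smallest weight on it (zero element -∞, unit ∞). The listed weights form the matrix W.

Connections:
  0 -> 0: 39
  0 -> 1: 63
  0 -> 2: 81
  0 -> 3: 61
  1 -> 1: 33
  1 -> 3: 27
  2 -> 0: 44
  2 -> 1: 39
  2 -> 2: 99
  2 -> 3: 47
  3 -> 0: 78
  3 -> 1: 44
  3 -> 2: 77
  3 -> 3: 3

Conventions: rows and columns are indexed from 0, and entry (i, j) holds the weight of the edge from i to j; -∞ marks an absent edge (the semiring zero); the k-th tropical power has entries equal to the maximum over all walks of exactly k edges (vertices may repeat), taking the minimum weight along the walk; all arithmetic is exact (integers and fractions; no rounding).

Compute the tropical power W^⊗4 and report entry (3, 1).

W^⊗2:
  [61, 44, 81, 47]
  [27, 33, 27, 27]
  [47, 44, 99, 47]
  [44, 63, 78, 61]
W^⊗3:
  [47, 61, 81, 61]
  [27, 33, 27, 27]
  [47, 47, 99, 47]
  [61, 44, 78, 47]
W^⊗4:
  [61, 47, 81, 47]
  [27, 33, 27, 27]
  [47, 47, 99, 47]
  [47, 61, 78, 61]
Key observation: the optimum is the walk 3->0->3->0->1, with weight 78 min 61 min 78 min 63 = 61.
Optimal value attained by: walk 3->0->3->0->1.
Answer: (W^⊗4)[3][1] = 61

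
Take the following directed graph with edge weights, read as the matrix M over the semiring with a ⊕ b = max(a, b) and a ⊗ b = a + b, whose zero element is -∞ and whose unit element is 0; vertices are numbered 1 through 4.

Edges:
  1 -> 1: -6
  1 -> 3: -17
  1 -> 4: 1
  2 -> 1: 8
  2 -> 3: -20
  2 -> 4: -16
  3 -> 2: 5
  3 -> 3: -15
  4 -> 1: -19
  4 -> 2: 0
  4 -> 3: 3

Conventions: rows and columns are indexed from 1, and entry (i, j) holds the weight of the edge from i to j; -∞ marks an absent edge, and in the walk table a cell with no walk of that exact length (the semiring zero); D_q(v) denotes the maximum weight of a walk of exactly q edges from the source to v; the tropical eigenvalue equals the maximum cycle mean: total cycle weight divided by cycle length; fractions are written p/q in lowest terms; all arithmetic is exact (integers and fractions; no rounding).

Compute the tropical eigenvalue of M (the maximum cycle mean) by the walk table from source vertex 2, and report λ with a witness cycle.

q=0: [-∞, 0, -∞, -∞]
q=1: [8, -∞, -20, -16]
q=2: [2, -15, -9, 9]
q=3: [-4, 9, 12, 3]
q=4: [17, 17, 6, -3]
Optimal cycle mean attained by: cycle 1->4->3->2->1, total 1 + 3 + 5 + 8, length 4.
Answer: λ = 17/4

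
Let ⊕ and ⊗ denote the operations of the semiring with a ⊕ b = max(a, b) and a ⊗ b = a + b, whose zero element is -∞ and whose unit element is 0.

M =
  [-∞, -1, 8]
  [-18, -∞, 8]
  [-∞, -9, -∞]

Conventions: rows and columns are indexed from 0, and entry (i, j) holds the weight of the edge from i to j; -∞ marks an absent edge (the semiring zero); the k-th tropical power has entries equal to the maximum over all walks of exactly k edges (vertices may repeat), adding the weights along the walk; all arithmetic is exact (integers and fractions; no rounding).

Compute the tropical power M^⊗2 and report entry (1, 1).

M^⊗2:
  [-19, -1, 7]
  [-∞, -1, -10]
  [-27, -∞, -1]
Key observation: the optimum is the walk 1->2->1, with weight 8 + (-9) = -1.
Optimal value attained by: walk 1->2->1.
Answer: (M^⊗2)[1][1] = -1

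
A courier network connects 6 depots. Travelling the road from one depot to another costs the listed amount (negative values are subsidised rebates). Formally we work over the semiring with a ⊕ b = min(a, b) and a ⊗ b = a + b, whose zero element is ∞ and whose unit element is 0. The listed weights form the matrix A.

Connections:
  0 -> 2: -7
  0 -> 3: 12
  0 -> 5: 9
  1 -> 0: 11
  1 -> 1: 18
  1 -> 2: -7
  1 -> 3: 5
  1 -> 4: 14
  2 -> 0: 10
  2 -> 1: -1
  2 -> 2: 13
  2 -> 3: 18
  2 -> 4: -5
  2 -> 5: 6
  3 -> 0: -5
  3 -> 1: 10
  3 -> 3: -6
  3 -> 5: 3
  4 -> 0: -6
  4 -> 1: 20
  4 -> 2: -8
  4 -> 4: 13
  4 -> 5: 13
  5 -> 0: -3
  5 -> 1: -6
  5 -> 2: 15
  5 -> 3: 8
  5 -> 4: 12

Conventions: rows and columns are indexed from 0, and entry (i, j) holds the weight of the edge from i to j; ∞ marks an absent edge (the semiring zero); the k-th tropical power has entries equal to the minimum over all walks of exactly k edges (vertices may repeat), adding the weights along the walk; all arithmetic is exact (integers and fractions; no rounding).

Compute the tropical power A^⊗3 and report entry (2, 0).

A^⊗2:
  [3, -8, 6, 6, -12, -1]
  [0, -8, 4, -1, -12, -1]
  [-11, 0, -13, 4, 8, 8]
  [-11, -3, -12, -12, 15, -3]
  [2, -9, -13, 6, -13, -2]
  [3, 12, -13, -1, 8, 6]
A^⊗3:
  [-18, -7, -20, -3, 1, 1]
  [-18, -7, -20, -7, -1, 1]
  [-3, -14, -18, -2, -18, -7]
  [-17, -13, -18, -18, -17, -9]
  [-19, -14, -21, -4, -18, -7]
  [-6, -14, -4, -7, -18, -7]
Key observation: the optimum is the walk 2->4->2->0, with weight (-5) + (-8) + 10 = -3.
Optimal value attained by: walk 2->4->2->0.
Answer: (A^⊗3)[2][0] = -3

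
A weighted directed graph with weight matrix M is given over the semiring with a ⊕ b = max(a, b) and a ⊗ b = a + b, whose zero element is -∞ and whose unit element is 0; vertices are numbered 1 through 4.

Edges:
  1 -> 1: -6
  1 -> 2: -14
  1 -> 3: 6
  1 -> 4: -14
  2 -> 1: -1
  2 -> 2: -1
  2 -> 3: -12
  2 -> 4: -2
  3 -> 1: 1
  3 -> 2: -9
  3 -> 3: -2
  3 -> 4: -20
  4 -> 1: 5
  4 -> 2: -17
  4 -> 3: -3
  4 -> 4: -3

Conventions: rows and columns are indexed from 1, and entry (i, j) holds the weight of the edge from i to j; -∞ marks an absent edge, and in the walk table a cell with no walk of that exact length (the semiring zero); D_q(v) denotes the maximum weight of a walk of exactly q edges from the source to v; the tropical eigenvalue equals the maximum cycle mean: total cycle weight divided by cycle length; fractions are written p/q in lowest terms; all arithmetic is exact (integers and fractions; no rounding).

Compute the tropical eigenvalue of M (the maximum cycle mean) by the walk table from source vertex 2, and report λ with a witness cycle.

q=0: [-∞, 0, -∞, -∞]
q=1: [-1, -1, -12, -2]
q=2: [3, -2, 5, -3]
q=3: [6, -3, 9, -4]
q=4: [10, 0, 12, -5]
Optimal cycle mean attained by: cycle 1->3->1, total 6 + 1, length 2.
Answer: λ = 7/2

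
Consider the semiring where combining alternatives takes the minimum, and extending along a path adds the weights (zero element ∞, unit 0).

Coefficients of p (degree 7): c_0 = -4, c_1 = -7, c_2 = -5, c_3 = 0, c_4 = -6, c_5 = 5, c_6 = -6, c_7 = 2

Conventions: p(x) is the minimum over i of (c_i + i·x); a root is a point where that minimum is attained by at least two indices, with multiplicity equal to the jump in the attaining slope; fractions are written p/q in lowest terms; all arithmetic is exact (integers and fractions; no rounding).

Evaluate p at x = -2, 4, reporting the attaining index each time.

p(-2) = min(-4+0·(-2)=-4, -7+1·(-2)=-9, -5+2·(-2)=-9, 0+3·(-2)=-6, -6+4·(-2)=-14, 5+5·(-2)=-5, -6+6·(-2)=-18, 2+7·(-2)=-12) = -18 (attained by i=6)
p(4) = min(-4+0·4=-4, -7+1·4=-3, -5+2·4=3, 0+3·4=12, -6+4·4=10, 5+5·4=25, -6+6·4=18, 2+7·4=30) = -4 (attained by i=0)
Answer: p(-2) = -18; p(4) = -4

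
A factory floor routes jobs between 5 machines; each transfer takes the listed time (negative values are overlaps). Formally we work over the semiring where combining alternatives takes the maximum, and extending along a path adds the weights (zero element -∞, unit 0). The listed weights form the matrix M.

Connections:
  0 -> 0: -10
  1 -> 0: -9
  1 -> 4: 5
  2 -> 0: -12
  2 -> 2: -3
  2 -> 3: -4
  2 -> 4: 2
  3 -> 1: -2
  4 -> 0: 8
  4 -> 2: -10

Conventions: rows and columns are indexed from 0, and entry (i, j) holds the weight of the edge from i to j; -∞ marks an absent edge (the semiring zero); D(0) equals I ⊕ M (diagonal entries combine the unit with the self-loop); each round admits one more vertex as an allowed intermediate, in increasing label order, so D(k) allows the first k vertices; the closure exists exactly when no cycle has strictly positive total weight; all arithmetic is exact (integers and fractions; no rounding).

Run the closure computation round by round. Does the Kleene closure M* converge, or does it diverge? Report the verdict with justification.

D(0):
  [0, -∞, -∞, -∞, -∞]
  [-9, 0, -∞, -∞, 5]
  [-12, -∞, 0, -4, 2]
  [-∞, -2, -∞, 0, -∞]
  [8, -∞, -10, -∞, 0]
D(1):
  [0, -∞, -∞, -∞, -∞]
  [-9, 0, -∞, -∞, 5]
  [-12, -∞, 0, -4, 2]
  [-∞, -2, -∞, 0, -∞]
  [8, -∞, -10, -∞, 0]
D(2):
  [0, -∞, -∞, -∞, -∞]
  [-9, 0, -∞, -∞, 5]
  [-12, -∞, 0, -4, 2]
  [-11, -2, -∞, 0, 3]
  [8, -∞, -10, -∞, 0]
D(3):
  [0, -∞, -∞, -∞, -∞]
  [-9, 0, -∞, -∞, 5]
  [-12, -∞, 0, -4, 2]
  [-11, -2, -∞, 0, 3]
  [8, -∞, -10, -14, 0]
D(4):
  [0, -∞, -∞, -∞, -∞]
  [-9, 0, -∞, -∞, 5]
  [-12, -6, 0, -4, 2]
  [-11, -2, -∞, 0, 3]
  [8, -16, -10, -14, 0]
D(5):
  [0, -∞, -∞, -∞, -∞]
  [13, 0, -5, -9, 5]
  [10, -6, 0, -4, 2]
  [11, -2, -7, 0, 3]
  [8, -16, -10, -14, 0]
Key observation: every diagonal entry stays at the unit through all rounds, so no improving cycle exists.
Answer: CONVERGES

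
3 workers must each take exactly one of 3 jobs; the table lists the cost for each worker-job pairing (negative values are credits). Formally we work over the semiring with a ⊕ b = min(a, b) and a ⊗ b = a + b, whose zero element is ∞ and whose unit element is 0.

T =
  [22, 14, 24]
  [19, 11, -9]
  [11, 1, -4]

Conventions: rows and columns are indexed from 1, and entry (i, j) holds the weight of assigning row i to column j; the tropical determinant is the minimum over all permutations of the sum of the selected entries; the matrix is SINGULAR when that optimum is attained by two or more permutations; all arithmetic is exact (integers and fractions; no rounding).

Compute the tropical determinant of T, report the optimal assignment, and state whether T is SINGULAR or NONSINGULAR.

σ = (1, 2, 3): 22 + 11 + (-4) = 29
σ = (1, 3, 2): 22 + (-9) + 1 = 14
σ = (2, 1, 3): 14 + 19 + (-4) = 29
σ = (2, 3, 1): 14 + (-9) + 11 = 16
σ = (3, 1, 2): 24 + 19 + 1 = 44
σ = (3, 2, 1): 24 + 11 + 11 = 46
Optimal value attained by: σ = (1, 3, 2).
Answer: det⊕(T) = 14; verdict: NONSINGULAR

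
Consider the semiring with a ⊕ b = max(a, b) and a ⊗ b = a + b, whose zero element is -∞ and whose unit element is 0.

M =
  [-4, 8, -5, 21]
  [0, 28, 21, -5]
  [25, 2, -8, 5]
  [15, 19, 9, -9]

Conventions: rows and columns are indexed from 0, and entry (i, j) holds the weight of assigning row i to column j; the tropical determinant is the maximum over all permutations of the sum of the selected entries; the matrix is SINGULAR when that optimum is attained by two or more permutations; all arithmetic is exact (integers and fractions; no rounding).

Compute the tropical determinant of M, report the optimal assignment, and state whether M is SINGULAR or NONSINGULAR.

σ = (0, 1, 2, 3): (-4) + 28 + (-8) + (-9) = 7
σ = (0, 1, 3, 2): (-4) + 28 + 5 + 9 = 38
σ = (0, 2, 1, 3): (-4) + 21 + 2 + (-9) = 10
σ = (0, 2, 3, 1): (-4) + 21 + 5 + 19 = 41
σ = (0, 3, 1, 2): (-4) + (-5) + 2 + 9 = 2
σ = (0, 3, 2, 1): (-4) + (-5) + (-8) + 19 = 2
σ = (1, 0, 2, 3): 8 + 0 + (-8) + (-9) = -9
σ = (1, 0, 3, 2): 8 + 0 + 5 + 9 = 22
σ = (1, 2, 0, 3): 8 + 21 + 25 + (-9) = 45
σ = (1, 2, 3, 0): 8 + 21 + 5 + 15 = 49
σ = (1, 3, 0, 2): 8 + (-5) + 25 + 9 = 37
σ = (1, 3, 2, 0): 8 + (-5) + (-8) + 15 = 10
σ = (2, 0, 1, 3): (-5) + 0 + 2 + (-9) = -12
σ = (2, 0, 3, 1): (-5) + 0 + 5 + 19 = 19
σ = (2, 1, 0, 3): (-5) + 28 + 25 + (-9) = 39
σ = (2, 1, 3, 0): (-5) + 28 + 5 + 15 = 43
σ = (2, 3, 0, 1): (-5) + (-5) + 25 + 19 = 34
σ = (2, 3, 1, 0): (-5) + (-5) + 2 + 15 = 7
σ = (3, 0, 1, 2): 21 + 0 + 2 + 9 = 32
σ = (3, 0, 2, 1): 21 + 0 + (-8) + 19 = 32
σ = (3, 1, 0, 2): 21 + 28 + 25 + 9 = 83
σ = (3, 1, 2, 0): 21 + 28 + (-8) + 15 = 56
σ = (3, 2, 0, 1): 21 + 21 + 25 + 19 = 86
σ = (3, 2, 1, 0): 21 + 21 + 2 + 15 = 59
Optimal value attained by: σ = (3, 2, 0, 1).
Answer: det⊕(M) = 86; verdict: NONSINGULAR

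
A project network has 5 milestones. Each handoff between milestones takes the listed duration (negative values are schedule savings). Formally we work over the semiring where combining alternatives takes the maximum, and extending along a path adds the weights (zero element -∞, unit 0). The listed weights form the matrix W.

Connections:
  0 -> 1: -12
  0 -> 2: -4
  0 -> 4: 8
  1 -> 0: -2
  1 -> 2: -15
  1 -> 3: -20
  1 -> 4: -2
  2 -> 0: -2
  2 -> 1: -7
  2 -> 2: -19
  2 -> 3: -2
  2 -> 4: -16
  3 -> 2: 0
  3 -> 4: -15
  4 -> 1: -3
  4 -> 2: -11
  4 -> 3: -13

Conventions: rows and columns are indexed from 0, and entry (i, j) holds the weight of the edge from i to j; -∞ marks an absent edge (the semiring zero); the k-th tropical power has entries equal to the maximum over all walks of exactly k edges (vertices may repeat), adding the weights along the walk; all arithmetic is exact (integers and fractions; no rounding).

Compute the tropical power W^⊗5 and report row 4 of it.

W^⊗2:
  [-6, 5, -3, -5, -14]
  [-17, -5, -6, -15, 6]
  [-9, -14, -2, -21, 6]
  [-2, -7, -19, -2, -16]
  [-5, -18, -13, -13, -5]
W^⊗3:
  [3, -10, -5, -5, 3]
  [-7, 3, -5, -7, -7]
  [-4, 3, -5, -4, -1]
  [-9, -14, -2, -21, 6]
  [-15, -8, -9, -15, 3]
W^⊗4:
  [-7, 0, -1, -7, 11]
  [1, -10, -7, -7, 1]
  [1, -4, -4, -7, 4]
  [-4, 3, -5, -4, -1]
  [-10, 0, -8, -10, -7]
W^⊗5:
  [-2, 8, 0, -2, 1]
  [-9, -2, -3, -9, 9]
  [-6, 1, -3, -6, 9]
  [1, -4, -4, -7, 4]
  [-2, -10, -10, -10, -2]
Answer: row 4 of W^⊗5 = [-2, -10, -10, -10, -2]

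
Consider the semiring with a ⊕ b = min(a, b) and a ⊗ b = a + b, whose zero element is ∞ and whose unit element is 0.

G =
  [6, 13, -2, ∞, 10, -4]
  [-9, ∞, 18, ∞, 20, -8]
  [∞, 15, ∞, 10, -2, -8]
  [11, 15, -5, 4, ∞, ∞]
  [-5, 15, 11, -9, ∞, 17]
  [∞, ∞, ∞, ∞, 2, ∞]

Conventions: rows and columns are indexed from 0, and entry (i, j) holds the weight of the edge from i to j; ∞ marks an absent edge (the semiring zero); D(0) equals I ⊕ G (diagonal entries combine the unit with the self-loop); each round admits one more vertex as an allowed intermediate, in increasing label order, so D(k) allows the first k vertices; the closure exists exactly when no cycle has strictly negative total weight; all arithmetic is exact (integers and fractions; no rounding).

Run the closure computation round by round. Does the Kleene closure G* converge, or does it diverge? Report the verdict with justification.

D(0):
  [0, 13, -2, ∞, 10, -4]
  [-9, 0, 18, ∞, 20, -8]
  [∞, 15, 0, 10, -2, -8]
  [11, 15, -5, 0, ∞, ∞]
  [-5, 15, 11, -9, 0, 17]
  [∞, ∞, ∞, ∞, 2, 0]
D(1):
  [0, 13, -2, ∞, 10, -4]
  [-9, 0, -11, ∞, 1, -13]
  [∞, 15, 0, 10, -2, -8]
  [11, 15, -5, 0, 21, 7]
  [-5, 8, -7, -9, 0, -9]
  [∞, ∞, ∞, ∞, 2, 0]
D(2):
  [0, 13, -2, ∞, 10, -4]
  [-9, 0, -11, ∞, 1, -13]
  [6, 15, 0, 10, -2, -8]
  [6, 15, -5, 0, 16, 2]
  [-5, 8, -7, -9, 0, -9]
  [∞, ∞, ∞, ∞, 2, 0]
Detection: at round 3, diagonal entry (4, 4) turns strictly negative.
Key observation: the cycle 4->0->2->4 has total weight (-5) + (-2) + (-2), which is strictly negative.
Answer: DIVERGES — negative cycle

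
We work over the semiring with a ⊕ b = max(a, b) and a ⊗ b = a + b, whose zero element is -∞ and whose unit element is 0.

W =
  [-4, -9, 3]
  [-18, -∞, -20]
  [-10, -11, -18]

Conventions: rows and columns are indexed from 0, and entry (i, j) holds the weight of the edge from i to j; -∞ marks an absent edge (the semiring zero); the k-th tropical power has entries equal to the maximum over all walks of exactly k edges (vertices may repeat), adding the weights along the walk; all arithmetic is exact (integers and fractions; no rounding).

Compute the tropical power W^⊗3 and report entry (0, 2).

W^⊗2:
  [-7, -8, -1]
  [-22, -27, -15]
  [-14, -19, -7]
W^⊗3:
  [-11, -12, -4]
  [-25, -26, -19]
  [-17, -18, -11]
Key observation: the optimum is the walk 0->2->0->2, with weight 3 + (-10) + 3 = -4.
Optimal value attained by: walk 0->2->0->2.
Answer: (W^⊗3)[0][2] = -4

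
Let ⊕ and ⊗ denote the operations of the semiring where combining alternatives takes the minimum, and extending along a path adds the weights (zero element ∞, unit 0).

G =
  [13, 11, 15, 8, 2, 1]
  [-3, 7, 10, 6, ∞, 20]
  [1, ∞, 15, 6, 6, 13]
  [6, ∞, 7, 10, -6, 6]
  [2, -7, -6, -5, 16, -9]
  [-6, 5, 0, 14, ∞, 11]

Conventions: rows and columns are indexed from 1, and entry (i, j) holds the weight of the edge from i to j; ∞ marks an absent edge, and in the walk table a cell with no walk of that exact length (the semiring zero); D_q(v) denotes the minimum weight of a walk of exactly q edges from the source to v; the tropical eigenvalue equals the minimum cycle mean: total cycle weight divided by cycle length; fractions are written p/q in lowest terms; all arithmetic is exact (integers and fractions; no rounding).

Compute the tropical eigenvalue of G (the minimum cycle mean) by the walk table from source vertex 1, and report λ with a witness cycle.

q=0: [0, ∞, ∞, ∞, ∞, ∞]
q=1: [13, 11, 15, 8, 2, 1]
q=2: [-5, -5, -4, -3, 2, -7]
q=3: [-13, -5, -7, -3, -9, -7]
q=4: [-13, -16, -15, -14, -11, -18]
q=5: [-24, -18, -18, -16, -20, -20]
q=6: [-26, -27, -26, -25, -22, -29]
Optimal cycle mean attained by: cycle 4->5->4, total (-6) + (-5), length 2.
Answer: λ = -11/2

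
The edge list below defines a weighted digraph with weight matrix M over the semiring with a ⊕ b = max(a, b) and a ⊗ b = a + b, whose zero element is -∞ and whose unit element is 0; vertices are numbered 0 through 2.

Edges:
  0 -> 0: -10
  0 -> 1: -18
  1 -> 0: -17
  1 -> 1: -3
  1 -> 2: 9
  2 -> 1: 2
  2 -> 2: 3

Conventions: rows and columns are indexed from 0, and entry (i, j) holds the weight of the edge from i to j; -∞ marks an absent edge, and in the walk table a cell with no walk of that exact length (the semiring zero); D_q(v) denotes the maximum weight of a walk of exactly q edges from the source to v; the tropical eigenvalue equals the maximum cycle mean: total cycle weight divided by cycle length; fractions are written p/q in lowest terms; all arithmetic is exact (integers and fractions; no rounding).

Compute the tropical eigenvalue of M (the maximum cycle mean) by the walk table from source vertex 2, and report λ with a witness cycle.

q=0: [-∞, -∞, 0]
q=1: [-∞, 2, 3]
q=2: [-15, 5, 11]
q=3: [-12, 13, 14]
Optimal cycle mean attained by: cycle 1->2->1, total 9 + 2, length 2.
Answer: λ = 11/2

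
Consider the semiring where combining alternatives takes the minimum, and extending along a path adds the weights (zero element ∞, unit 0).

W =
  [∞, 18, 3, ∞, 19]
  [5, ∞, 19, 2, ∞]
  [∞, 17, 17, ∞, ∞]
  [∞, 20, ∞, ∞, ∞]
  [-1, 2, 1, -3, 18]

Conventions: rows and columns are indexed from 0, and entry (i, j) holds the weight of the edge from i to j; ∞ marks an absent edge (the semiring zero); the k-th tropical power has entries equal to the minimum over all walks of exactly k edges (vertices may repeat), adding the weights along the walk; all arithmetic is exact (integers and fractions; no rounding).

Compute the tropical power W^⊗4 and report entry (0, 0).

W^⊗2:
  [18, 20, 20, 16, 37]
  [∞, 22, 8, ∞, 24]
  [22, 34, 34, 19, ∞]
  [25, ∞, 39, 22, ∞]
  [7, 17, 2, 4, 18]
W^⊗3:
  [25, 36, 21, 22, 37]
  [23, 25, 25, 21, 42]
  [39, 39, 25, 36, 41]
  [∞, 42, 28, ∞, 44]
  [17, 19, 10, 15, 26]
W^⊗4:
  [36, 38, 28, 34, 44]
  [30, 41, 26, 27, 42]
  [40, 42, 42, 38, 58]
  [43, 45, 45, 41, 62]
  [24, 27, 20, 21, 36]
Key observation: the optimum is the walk 0->4->0->4->0, with weight 19 + (-1) + 19 + (-1) = 36.
Optimal value attained by: walk 0->4->0->4->0.
Answer: (W^⊗4)[0][0] = 36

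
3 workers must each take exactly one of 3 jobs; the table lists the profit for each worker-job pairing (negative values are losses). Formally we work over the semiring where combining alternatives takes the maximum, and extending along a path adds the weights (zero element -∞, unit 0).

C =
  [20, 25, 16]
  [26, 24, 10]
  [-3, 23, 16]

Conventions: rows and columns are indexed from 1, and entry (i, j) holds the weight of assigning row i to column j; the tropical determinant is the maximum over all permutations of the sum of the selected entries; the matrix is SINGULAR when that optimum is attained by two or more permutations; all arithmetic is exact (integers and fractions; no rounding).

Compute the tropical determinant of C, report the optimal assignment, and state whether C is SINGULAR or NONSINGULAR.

σ = (1, 2, 3): 20 + 24 + 16 = 60
σ = (1, 3, 2): 20 + 10 + 23 = 53
σ = (2, 1, 3): 25 + 26 + 16 = 67
σ = (2, 3, 1): 25 + 10 + (-3) = 32
σ = (3, 1, 2): 16 + 26 + 23 = 65
σ = (3, 2, 1): 16 + 24 + (-3) = 37
Optimal value attained by: σ = (2, 1, 3).
Answer: det⊕(C) = 67; verdict: NONSINGULAR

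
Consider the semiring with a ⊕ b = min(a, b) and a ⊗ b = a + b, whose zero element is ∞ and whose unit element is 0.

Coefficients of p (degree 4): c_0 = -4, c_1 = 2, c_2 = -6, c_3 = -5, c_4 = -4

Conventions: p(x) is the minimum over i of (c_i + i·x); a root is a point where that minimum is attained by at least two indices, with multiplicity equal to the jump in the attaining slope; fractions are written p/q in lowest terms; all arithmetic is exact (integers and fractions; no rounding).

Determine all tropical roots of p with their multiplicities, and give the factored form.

hull edge (i=0, c=-4) to (i=2, c=-6): slope -1, span 2
hull edge (i=2, c=-6) to (i=4, c=-4): slope 1, span 2
Factored form: p(x) = -4 ⊗ (x ⊕ (-1)) ⊗ (x ⊕ (-1)) ⊗ (x ⊕ 1) ⊗ (x ⊕ 1)
Answer: roots = -1 (mult 2), 1 (mult 2)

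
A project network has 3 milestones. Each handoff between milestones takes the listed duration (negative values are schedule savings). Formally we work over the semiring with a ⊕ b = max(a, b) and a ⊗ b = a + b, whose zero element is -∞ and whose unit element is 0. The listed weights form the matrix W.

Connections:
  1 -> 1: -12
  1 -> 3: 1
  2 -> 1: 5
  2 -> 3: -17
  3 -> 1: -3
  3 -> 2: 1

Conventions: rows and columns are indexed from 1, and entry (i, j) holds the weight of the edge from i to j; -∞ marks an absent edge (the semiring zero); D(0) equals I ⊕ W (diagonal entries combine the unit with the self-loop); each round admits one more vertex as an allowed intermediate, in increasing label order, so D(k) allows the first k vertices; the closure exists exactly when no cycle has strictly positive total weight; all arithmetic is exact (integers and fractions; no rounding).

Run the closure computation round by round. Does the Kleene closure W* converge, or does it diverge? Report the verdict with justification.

D(0):
  [0, -∞, 1]
  [5, 0, -17]
  [-3, 1, 0]
D(1):
  [0, -∞, 1]
  [5, 0, 6]
  [-3, 1, 0]
Detection: at round 2, diagonal entry (3, 3) turns strictly positive.
Key observation: the cycle 3->2->1->3 has total weight 1 + 5 + 1, which is strictly positive.
Answer: DIVERGES — positive cycle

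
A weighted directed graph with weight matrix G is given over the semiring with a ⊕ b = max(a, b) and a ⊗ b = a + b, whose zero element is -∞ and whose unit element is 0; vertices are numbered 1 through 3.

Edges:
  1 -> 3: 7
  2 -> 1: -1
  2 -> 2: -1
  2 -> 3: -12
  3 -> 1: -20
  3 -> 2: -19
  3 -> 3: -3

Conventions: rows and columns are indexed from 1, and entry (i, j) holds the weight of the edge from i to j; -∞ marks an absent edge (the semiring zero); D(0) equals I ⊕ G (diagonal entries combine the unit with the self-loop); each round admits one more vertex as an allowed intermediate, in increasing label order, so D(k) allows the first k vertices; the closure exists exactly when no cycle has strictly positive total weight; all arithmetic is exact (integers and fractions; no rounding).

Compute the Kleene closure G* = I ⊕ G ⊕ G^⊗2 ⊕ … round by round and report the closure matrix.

D(0):
  [0, -∞, 7]
  [-1, 0, -12]
  [-20, -19, 0]
D(1):
  [0, -∞, 7]
  [-1, 0, 6]
  [-20, -19, 0]
D(2):
  [0, -∞, 7]
  [-1, 0, 6]
  [-20, -19, 0]
D(3):
  [0, -12, 7]
  [-1, 0, 6]
  [-20, -19, 0]
Answer: G* = [[0, -12, 7], [-1, 0, 6], [-20, -19, 0]]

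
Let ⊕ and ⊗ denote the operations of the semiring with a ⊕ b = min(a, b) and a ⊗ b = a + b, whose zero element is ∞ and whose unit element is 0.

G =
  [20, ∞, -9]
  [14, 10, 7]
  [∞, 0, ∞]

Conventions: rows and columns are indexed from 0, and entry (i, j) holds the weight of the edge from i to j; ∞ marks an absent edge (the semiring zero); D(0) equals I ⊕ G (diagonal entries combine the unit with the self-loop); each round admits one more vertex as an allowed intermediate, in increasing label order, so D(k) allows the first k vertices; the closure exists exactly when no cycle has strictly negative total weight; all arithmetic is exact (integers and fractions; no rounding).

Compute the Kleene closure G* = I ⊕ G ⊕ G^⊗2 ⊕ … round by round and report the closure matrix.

D(0):
  [0, ∞, -9]
  [14, 0, 7]
  [∞, 0, 0]
D(1):
  [0, ∞, -9]
  [14, 0, 5]
  [∞, 0, 0]
D(2):
  [0, ∞, -9]
  [14, 0, 5]
  [14, 0, 0]
D(3):
  [0, -9, -9]
  [14, 0, 5]
  [14, 0, 0]
Answer: G* = [[0, -9, -9], [14, 0, 5], [14, 0, 0]]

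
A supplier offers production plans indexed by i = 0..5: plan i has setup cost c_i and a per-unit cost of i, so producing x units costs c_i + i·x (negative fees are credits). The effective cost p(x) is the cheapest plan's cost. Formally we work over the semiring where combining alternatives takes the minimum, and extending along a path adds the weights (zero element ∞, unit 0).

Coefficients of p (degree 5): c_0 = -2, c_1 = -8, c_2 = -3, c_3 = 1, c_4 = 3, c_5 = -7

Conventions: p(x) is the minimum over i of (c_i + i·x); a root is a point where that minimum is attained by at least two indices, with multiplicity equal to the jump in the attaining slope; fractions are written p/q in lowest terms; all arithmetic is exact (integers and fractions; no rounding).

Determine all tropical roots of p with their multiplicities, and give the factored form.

hull edge (i=0, c=-2) to (i=1, c=-8): slope -6, span 1
hull edge (i=1, c=-8) to (i=5, c=-7): slope 1/4, span 4
Factored form: p(x) = -7 ⊗ (x ⊕ (-1/4)) ⊗ (x ⊕ (-1/4)) ⊗ (x ⊕ (-1/4)) ⊗ (x ⊕ (-1/4)) ⊗ (x ⊕ 6)
Answer: roots = -1/4 (mult 4), 6 (mult 1)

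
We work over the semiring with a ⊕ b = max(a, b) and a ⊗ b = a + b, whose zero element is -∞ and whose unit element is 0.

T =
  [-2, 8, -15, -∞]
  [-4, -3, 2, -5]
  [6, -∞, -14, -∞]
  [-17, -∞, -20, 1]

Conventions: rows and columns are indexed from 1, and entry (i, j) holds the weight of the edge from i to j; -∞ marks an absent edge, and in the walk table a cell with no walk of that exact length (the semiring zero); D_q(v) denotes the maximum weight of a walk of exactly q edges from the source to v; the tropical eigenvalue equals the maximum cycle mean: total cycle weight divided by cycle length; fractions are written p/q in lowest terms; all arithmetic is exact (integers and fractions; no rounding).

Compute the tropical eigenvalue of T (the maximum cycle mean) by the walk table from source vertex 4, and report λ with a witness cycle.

q=0: [-∞, -∞, -∞, 0]
q=1: [-17, -∞, -20, 1]
q=2: [-14, -9, -19, 2]
q=3: [-13, -6, -7, 3]
q=4: [-1, -5, -4, 4]
Optimal cycle mean attained by: cycle 1->2->3->1, total 8 + 2 + 6, length 3.
Answer: λ = 16/3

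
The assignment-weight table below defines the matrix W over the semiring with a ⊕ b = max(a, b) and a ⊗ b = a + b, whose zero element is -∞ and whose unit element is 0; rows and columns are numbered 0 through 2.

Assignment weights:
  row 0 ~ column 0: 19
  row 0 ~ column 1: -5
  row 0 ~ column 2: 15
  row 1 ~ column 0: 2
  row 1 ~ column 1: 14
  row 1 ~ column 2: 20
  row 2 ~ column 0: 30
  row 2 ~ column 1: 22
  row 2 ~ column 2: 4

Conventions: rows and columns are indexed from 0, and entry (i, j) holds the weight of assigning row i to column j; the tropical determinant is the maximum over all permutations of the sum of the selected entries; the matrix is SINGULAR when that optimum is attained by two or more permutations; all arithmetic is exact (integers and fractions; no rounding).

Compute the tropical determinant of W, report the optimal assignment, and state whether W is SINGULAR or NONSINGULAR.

σ = (0, 1, 2): 19 + 14 + 4 = 37
σ = (0, 2, 1): 19 + 20 + 22 = 61
σ = (1, 0, 2): (-5) + 2 + 4 = 1
σ = (1, 2, 0): (-5) + 20 + 30 = 45
σ = (2, 0, 1): 15 + 2 + 22 = 39
σ = (2, 1, 0): 15 + 14 + 30 = 59
Optimal value attained by: σ = (0, 2, 1).
Answer: det⊕(W) = 61; verdict: NONSINGULAR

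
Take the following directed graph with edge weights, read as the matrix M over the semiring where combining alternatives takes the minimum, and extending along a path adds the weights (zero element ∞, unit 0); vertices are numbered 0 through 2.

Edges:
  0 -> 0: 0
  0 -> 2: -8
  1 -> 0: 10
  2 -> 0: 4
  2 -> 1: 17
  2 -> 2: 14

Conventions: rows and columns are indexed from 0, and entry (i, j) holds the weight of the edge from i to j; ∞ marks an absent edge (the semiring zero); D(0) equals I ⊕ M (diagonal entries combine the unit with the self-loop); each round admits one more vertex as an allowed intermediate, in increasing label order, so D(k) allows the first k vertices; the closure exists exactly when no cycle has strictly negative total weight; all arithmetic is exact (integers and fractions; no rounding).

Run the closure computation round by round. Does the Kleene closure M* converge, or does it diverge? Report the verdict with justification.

D(0):
  [0, ∞, -8]
  [10, 0, ∞]
  [4, 17, 0]
Detection: at round 1, diagonal entry (2, 2) turns strictly negative.
Key observation: the cycle 2->0->2 has total weight 4 + (-8), which is strictly negative.
Answer: DIVERGES — negative cycle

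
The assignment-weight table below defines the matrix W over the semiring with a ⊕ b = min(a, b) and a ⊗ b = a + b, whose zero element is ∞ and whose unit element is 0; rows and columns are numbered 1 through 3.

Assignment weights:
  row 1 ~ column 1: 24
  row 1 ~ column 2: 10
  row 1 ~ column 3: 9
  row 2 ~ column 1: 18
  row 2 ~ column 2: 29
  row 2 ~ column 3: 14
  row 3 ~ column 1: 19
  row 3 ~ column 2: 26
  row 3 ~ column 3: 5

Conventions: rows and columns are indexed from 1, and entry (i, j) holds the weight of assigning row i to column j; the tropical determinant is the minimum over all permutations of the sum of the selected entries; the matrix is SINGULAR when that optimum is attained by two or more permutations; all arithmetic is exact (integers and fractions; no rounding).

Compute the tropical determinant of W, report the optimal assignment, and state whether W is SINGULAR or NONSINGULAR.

σ = (1, 2, 3): 24 + 29 + 5 = 58
σ = (1, 3, 2): 24 + 14 + 26 = 64
σ = (2, 1, 3): 10 + 18 + 5 = 33
σ = (2, 3, 1): 10 + 14 + 19 = 43
σ = (3, 1, 2): 9 + 18 + 26 = 53
σ = (3, 2, 1): 9 + 29 + 19 = 57
Optimal value attained by: σ = (2, 1, 3).
Answer: det⊕(W) = 33; verdict: NONSINGULAR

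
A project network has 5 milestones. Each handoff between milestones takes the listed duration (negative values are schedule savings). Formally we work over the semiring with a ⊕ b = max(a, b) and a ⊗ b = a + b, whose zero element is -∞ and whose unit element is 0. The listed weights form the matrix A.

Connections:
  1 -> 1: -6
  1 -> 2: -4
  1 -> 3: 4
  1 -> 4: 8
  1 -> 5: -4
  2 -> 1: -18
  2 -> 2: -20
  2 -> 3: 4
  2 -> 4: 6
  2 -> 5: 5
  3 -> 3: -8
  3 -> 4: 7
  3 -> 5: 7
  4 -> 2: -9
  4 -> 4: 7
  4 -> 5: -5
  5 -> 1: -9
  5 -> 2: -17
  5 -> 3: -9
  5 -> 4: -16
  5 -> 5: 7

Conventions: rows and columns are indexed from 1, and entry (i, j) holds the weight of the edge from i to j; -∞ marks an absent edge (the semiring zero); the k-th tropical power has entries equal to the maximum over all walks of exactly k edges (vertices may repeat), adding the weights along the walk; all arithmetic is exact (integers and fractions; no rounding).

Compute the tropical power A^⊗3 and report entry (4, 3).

A^⊗2:
  [-12, -1, 0, 15, 11]
  [-4, -3, -4, 13, 12]
  [-2, -2, -2, 14, 14]
  [-14, -2, -5, 14, 2]
  [-2, -10, -2, -1, 14]
A^⊗3:
  [2, 6, 3, 22, 18]
  [3, 4, 3, 20, 19]
  [5, 5, 5, 21, 21]
  [-7, 5, 2, 21, 9]
  [5, -3, 5, 6, 21]
Key observation: the optimum is the walk 4->4->2->3, with weight 7 + (-9) + 4 = 2.
Optimal value attained by: walk 4->4->2->3.
Answer: (A^⊗3)[4][3] = 2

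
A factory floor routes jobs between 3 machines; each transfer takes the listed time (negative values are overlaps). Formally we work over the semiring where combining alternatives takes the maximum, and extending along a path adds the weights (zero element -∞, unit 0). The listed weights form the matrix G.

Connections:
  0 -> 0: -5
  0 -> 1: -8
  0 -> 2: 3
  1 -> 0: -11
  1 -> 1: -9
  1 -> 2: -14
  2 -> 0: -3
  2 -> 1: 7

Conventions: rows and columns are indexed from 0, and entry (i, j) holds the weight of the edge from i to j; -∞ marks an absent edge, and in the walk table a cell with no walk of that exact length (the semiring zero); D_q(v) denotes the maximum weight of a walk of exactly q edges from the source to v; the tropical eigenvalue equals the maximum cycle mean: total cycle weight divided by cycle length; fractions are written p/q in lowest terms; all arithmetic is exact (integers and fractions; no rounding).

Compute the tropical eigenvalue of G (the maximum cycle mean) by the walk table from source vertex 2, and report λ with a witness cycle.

q=0: [-∞, -∞, 0]
q=1: [-3, 7, -∞]
q=2: [-4, -2, 0]
q=3: [-3, 7, -1]
Optimal cycle mean attained by: cycle 0->2->0, total 3 + (-3), length 2.
Answer: λ = 0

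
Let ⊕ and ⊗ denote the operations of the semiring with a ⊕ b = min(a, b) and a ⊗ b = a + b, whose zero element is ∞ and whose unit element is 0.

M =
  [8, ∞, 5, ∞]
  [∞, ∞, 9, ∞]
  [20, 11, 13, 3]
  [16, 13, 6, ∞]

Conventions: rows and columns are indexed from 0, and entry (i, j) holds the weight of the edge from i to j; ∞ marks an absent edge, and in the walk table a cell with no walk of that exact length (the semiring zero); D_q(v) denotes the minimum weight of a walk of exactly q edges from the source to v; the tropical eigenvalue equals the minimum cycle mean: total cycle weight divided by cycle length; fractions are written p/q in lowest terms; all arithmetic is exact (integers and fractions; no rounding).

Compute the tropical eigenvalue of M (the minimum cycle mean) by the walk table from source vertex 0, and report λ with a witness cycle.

q=0: [0, ∞, ∞, ∞]
q=1: [8, ∞, 5, ∞]
q=2: [16, 16, 13, 8]
q=3: [24, 21, 14, 16]
q=4: [32, 25, 22, 17]
Optimal cycle mean attained by: cycle 2->3->2, total 3 + 6, length 2.
Answer: λ = 9/2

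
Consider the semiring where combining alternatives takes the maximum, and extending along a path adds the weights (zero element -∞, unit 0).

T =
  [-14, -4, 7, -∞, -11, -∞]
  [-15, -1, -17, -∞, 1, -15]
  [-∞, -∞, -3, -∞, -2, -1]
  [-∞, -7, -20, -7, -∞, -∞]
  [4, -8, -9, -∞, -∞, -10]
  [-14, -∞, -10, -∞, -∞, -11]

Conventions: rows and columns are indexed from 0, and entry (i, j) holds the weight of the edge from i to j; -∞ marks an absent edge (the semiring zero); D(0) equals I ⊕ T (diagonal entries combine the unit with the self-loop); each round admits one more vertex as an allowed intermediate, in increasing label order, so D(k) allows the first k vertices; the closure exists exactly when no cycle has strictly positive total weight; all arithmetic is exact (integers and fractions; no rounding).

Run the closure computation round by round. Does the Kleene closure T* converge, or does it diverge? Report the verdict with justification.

D(0):
  [0, -4, 7, -∞, -11, -∞]
  [-15, 0, -17, -∞, 1, -15]
  [-∞, -∞, 0, -∞, -2, -1]
  [-∞, -7, -20, 0, -∞, -∞]
  [4, -8, -9, -∞, 0, -10]
  [-14, -∞, -10, -∞, -∞, 0]
D(1):
  [0, -4, 7, -∞, -11, -∞]
  [-15, 0, -8, -∞, 1, -15]
  [-∞, -∞, 0, -∞, -2, -1]
  [-∞, -7, -20, 0, -∞, -∞]
  [4, 0, 11, -∞, 0, -10]
  [-14, -18, -7, -∞, -25, 0]
Detection: at round 2, diagonal entry (4, 4) turns strictly positive.
Key observation: the cycle 4->0->1->4 has total weight 4 + (-4) + 1, which is strictly positive.
Answer: DIVERGES — positive cycle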